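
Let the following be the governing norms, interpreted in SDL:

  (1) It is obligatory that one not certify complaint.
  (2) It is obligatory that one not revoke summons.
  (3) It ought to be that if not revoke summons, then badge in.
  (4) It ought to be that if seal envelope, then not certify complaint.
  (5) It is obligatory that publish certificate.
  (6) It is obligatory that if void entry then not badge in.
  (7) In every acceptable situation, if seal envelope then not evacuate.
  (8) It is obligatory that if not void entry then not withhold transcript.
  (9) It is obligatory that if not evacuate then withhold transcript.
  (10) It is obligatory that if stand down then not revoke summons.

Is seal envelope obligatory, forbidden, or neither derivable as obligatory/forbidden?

Premise 2 states O(¬revoke_summons) outright.
From O(¬revoke_summons) and premise 3, O(¬revoke_summons → badge_in), we obtain O(badge_in).
Premise 6, O(void_entry → ¬badge_in), contraposes to O(badge_in → ¬void_entry); with O(badge_in) we get O(¬void_entry).
From O(¬void_entry) and premise 8, O(¬void_entry → ¬withhold_transcript), we obtain O(¬withhold_transcript).
Premise 9, O(¬evacuate → withhold_transcript), contraposes to O(¬withhold_transcript → evacuate); with O(¬withhold_transcript) we get O(evacuate).
Premise 7, O(seal_envelope → ¬evacuate), contraposes to O(evacuate → ¬seal_envelope); with O(evacuate) we get O(¬seal_envelope).
Premises 1, 4, 5, 10 do not contribute to this derivation.
Thus O(¬seal_envelope), which is F(seal_envelope): seal_envelope is forbidden.

Forbidden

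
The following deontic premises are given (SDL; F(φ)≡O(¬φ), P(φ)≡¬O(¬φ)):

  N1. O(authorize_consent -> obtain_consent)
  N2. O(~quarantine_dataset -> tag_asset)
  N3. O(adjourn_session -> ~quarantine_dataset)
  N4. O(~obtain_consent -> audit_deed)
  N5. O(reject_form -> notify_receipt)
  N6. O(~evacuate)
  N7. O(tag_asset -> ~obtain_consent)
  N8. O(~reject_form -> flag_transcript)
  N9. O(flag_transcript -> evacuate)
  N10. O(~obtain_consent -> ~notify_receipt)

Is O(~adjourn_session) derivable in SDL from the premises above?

From premise 6 we have O(~evacuate).
Premise 9, O(flag_transcript -> evacuate), contraposes to O(~evacuate -> ~flag_transcript); with O(~evacuate) we get O(~flag_transcript).
Premise 8 is O(~reject_form -> flag_transcript); contrapositively O(~flag_transcript -> reject_form). Since O(~flag_transcript) holds, K gives O(reject_form).
Premise 5 is O(reject_form -> notify_receipt); since O(reject_form), deontic closure gives O(notify_receipt).
The contrapositive of premise 10 (O(~obtain_consent -> ~notify_receipt)) is O(notify_receipt -> obtain_consent), and O(notify_receipt) is already established, so O(obtain_consent).
Premise 7 is O(tag_asset -> ~obtain_consent); contrapositively O(obtain_consent -> ~tag_asset). Since O(obtain_consent) holds, K gives O(~tag_asset).
The contrapositive of premise 2 (O(~quarantine_dataset -> tag_asset)) is O(~tag_asset -> quarantine_dataset), and O(~tag_asset) is already established, so O(quarantine_dataset).
Premise 3 is O(adjourn_session -> ~quarantine_dataset); contrapositively O(quarantine_dataset -> ~adjourn_session). Since O(quarantine_dataset) holds, K gives O(~adjourn_session).
Premises 1, 4 do not contribute to this derivation.
So O(~adjourn_session) follows.

Yes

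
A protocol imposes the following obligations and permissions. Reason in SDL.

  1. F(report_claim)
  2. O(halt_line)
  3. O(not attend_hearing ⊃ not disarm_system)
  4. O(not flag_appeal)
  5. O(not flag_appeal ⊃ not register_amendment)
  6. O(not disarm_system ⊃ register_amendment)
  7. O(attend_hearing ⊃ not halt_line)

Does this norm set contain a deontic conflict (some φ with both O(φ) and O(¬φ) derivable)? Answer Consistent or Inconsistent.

Inconsistent

Premise 4 states O(not flag_appeal) outright.
Applying K to premise 5 (O(not flag_appeal ⊃ not register_amendment)) and O(not flag_appeal) yields O(not register_amendment).
Premise 6 is O(not disarm_system ⊃ register_amendment); contrapositively O(not register_amendment ⊃ disarm_system). Since O(not register_amendment) holds, K gives O(disarm_system).
Premise 3 is O(not attend_hearing ⊃ not disarm_system); contrapositively O(disarm_system ⊃ attend_hearing). Since O(disarm_system) holds, K gives O(attend_hearing).
From O(attend_hearing) and premise 7, O(attend_hearing ⊃ not halt_line), we obtain O(not halt_line).
However, premise 2 gives O(halt_line).
We now have both O(not halt_line) and O(halt_line) — halt_line is simultaneously obligatory and forbidden, violating the D-axiom.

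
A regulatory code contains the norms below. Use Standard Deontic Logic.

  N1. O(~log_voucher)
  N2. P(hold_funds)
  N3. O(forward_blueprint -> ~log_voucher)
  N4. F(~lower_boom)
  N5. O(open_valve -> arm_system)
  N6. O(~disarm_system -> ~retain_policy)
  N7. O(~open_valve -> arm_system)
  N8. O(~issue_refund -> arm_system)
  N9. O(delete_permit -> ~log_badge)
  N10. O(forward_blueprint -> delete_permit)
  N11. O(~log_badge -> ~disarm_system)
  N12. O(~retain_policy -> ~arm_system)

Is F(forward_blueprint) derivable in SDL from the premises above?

Yes

Premises 7 and 5 are O(~open_valve -> arm_system) and O(open_valve -> arm_system); every ideal world satisfies ~open_valve or open_valve, so in either case arm_system holds — hence O(arm_system).
The contrapositive of premise 12 (O(~retain_policy -> ~arm_system)) is O(arm_system -> retain_policy), and O(arm_system) is already established, so O(retain_policy).
Premise 6 is O(~disarm_system -> ~retain_policy); contrapositively O(retain_policy -> disarm_system). Since O(retain_policy) holds, K gives O(disarm_system).
Premise 11 is O(~log_badge -> ~disarm_system); contrapositively O(disarm_system -> log_badge). Since O(disarm_system) holds, K gives O(log_badge).
The contrapositive of premise 9 (O(delete_permit -> ~log_badge)) is O(log_badge -> ~delete_permit), and O(log_badge) is already established, so O(~delete_permit).
Premise 10, O(forward_blueprint -> delete_permit), contraposes to O(~delete_permit -> ~forward_blueprint); with O(~delete_permit) we get O(~forward_blueprint).
Premises 1, 2, 3, 4, 8 do not contribute to this derivation.
So O(~forward_blueprint) holds, i.e. F(forward_blueprint). The claim follows.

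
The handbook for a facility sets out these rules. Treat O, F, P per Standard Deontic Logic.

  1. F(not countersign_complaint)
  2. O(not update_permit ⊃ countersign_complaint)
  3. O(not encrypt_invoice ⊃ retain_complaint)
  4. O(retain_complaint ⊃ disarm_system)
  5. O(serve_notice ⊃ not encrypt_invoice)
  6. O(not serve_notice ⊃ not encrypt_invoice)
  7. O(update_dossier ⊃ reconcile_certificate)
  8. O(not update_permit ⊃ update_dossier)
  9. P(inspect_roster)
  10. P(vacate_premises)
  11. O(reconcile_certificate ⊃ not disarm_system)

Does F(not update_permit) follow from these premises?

Yes

Premises 5 and 6 cover both cases: O(serve_notice ⊃ not encrypt_invoice) and O(not serve_notice ⊃ not encrypt_invoice). Since serve_notice ∨ not serve_notice is a tautology, O(not encrypt_invoice) follows.
From O(not encrypt_invoice) and premise 3, O(not encrypt_invoice ⊃ retain_complaint), we obtain O(retain_complaint).
With premise 4, O(retain_complaint ⊃ disarm_system), the K-axiom yields O(disarm_system).
Premise 11, O(reconcile_certificate ⊃ not disarm_system), contraposes to O(disarm_system ⊃ not reconcile_certificate); with O(disarm_system) we get O(not reconcile_certificate).
Premise 7 is O(update_dossier ⊃ reconcile_certificate); contrapositively O(not reconcile_certificate ⊃ not update_dossier). Since O(not reconcile_certificate) holds, K gives O(not update_dossier).
Premise 8 is O(not update_permit ⊃ update_dossier); contrapositively O(not update_dossier ⊃ update_permit). Since O(not update_dossier) holds, K gives O(update_permit).
Premises 1, 2, 9, 10 do not contribute to this derivation.
So O(update_permit) holds, i.e. F(not update_permit). The claim follows.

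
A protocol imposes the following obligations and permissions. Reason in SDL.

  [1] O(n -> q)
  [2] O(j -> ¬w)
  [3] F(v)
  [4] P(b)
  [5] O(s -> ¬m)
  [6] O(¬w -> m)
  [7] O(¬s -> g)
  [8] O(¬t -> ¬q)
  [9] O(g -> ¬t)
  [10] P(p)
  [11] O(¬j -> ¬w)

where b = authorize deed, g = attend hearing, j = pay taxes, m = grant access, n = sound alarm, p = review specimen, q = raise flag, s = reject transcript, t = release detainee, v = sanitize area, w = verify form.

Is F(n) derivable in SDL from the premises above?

Premises 2 and 11 are O(j -> ¬w) and O(¬j -> ¬w); every ideal world satisfies j or ¬j, so in either case ¬w holds — hence O(¬w).
Applying K to premise 6 (O(¬w -> m)) and O(¬w) yields O(m).
Premise 5, O(s -> ¬m), contraposes to O(m -> ¬s); with O(m) we get O(¬s).
Applying K to premise 7 (O(¬s -> g)) and O(¬s) yields O(g).
With premise 9, O(g -> ¬t), the K-axiom yields O(¬t).
Applying K to premise 8 (O(¬t -> ¬q)) and O(¬t) yields O(¬q).
The contrapositive of premise 1 (O(n -> q)) is O(¬q -> ¬n), and O(¬q) is already established, so O(¬n).
Premises 3, 4, 10 do not contribute to this derivation.
So O(¬n) holds, i.e. F(n). The claim follows.

Yes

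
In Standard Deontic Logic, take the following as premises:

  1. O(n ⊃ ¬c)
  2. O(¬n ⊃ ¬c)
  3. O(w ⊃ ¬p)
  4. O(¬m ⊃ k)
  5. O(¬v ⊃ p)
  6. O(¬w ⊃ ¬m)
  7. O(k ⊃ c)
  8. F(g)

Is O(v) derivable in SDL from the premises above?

Yes

Premises 1 and 2 are O(n ⊃ ¬c) and O(¬n ⊃ ¬c); every ideal world satisfies n or ¬n, so in either case ¬c holds — hence O(¬c).
Premise 7, O(k ⊃ c), contraposes to O(¬c ⊃ ¬k); with O(¬c) we get O(¬k).
Premise 4, O(¬m ⊃ k), contraposes to O(¬k ⊃ m); with O(¬k) we get O(m).
The contrapositive of premise 6 (O(¬w ⊃ ¬m)) is O(m ⊃ w), and O(m) is already established, so O(w).
With premise 3, O(w ⊃ ¬p), the K-axiom yields O(¬p).
The contrapositive of premise 5 (O(¬v ⊃ p)) is O(¬p ⊃ v), and O(¬p) is already established, so O(v).
Premise 8 does not contribute to this derivation.
So O(v) follows.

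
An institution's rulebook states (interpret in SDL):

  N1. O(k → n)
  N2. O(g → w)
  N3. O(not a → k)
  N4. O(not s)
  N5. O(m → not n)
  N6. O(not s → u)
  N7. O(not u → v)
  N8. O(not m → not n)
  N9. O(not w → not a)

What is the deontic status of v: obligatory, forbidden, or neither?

Neither

Premise 7 is O(not u → v), but O(not u) is not derivable from the premises, so it does not yield O(v).
No premise or chain of K-axiom applications forces O(v), and none forces O(not v). So v is neither obligatory nor forbidden under these norms.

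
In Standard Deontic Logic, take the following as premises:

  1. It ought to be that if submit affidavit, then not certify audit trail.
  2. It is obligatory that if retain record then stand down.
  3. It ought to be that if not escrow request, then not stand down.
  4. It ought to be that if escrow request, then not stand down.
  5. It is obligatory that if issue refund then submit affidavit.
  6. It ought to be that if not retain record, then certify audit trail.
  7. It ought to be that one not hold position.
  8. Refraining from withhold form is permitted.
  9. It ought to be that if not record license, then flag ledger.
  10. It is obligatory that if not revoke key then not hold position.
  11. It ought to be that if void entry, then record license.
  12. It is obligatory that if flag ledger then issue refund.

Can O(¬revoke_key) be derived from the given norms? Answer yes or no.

No

Premise 10 is O(¬revoke_key → ¬hold_position); even if O(¬hold_position) held, inferring O(¬revoke_key) would be affirming the consequent — invalid.
No other premise forces O(¬revoke_key). An ideal world satisfying every premise can still have ¬revoke_key false, so O(¬revoke_key) is not derivable.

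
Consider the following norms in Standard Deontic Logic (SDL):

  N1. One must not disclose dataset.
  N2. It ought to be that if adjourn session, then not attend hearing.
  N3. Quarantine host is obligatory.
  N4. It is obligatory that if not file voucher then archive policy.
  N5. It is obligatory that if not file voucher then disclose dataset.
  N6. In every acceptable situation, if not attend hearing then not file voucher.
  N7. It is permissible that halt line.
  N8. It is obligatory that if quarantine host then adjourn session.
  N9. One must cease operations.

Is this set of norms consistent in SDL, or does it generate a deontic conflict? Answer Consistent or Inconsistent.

Inconsistent

Premise 1, F(disclose_dataset), is equivalent to O(¬disclose_dataset).
Premise 5, O(¬file_voucher → disclose_dataset), contraposes to O(¬disclose_dataset → file_voucher); with O(¬disclose_dataset) we get O(file_voucher).
Premise 6 is O(¬attend_hearing → ¬file_voucher); contrapositively O(file_voucher → attend_hearing). Since O(file_voucher) holds, K gives O(attend_hearing).
Premise 2 is O(adjourn_session → ¬attend_hearing); contrapositively O(attend_hearing → ¬adjourn_session). Since O(attend_hearing) holds, K gives O(¬adjourn_session).
The contrapositive of premise 8 (O(quarantine_host → adjourn_session)) is O(¬adjourn_session → ¬quarantine_host), and O(¬adjourn_session) is already established, so O(¬quarantine_host).
But premise 3 directly asserts O(quarantine_host).
We now have both O(¬quarantine_host) and O(quarantine_host) — quarantine_host is simultaneously obligatory and forbidden, violating the D-axiom.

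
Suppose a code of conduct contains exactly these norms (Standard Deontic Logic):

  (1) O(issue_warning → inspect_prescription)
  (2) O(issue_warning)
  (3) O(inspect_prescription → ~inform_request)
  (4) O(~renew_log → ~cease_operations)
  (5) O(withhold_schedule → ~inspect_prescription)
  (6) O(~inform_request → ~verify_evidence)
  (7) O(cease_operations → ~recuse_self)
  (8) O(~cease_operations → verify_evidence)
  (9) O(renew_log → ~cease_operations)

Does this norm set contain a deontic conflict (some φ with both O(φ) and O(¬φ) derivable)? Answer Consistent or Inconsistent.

Premises 9 and 4 cover both cases: O(renew_log → ~cease_operations) and O(~renew_log → ~cease_operations). Since renew_log ∨ ~renew_log is a tautology, O(~cease_operations) follows.
From O(~cease_operations) and premise 8, O(~cease_operations → verify_evidence), we obtain O(verify_evidence).
Premise 6, O(~inform_request → ~verify_evidence), contraposes to O(verify_evidence → inform_request); with O(verify_evidence) we get O(inform_request).
The contrapositive of premise 3 (O(inspect_prescription → ~inform_request)) is O(inform_request → ~inspect_prescription), and O(inform_request) is already established, so O(~inspect_prescription).
Premise 1 is O(issue_warning → inspect_prescription); contrapositively O(~inspect_prescription → ~issue_warning). Since O(~inspect_prescription) holds, K gives O(~issue_warning).
But premise 2 directly asserts O(issue_warning).
We now have both O(~issue_warning) and O(issue_warning) — issue_warning is simultaneously obligatory and forbidden, violating the D-axiom.

Inconsistent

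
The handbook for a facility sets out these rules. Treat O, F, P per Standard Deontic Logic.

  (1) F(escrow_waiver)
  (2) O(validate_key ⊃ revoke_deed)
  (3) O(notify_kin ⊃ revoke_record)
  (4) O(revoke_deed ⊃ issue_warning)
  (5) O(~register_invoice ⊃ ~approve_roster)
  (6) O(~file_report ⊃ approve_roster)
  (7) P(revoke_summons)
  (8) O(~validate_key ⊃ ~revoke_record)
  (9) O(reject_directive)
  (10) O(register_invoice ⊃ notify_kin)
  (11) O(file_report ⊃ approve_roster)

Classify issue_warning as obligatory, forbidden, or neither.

By case analysis on file_report: premise 11 gives O(file_report ⊃ approve_roster) and premise 6 gives O(~file_report ⊃ approve_roster), so O(approve_roster) either way.
Premise 5, O(~register_invoice ⊃ ~approve_roster), contraposes to O(approve_roster ⊃ register_invoice); with O(approve_roster) we get O(register_invoice).
Applying K to premise 10 (O(register_invoice ⊃ notify_kin)) and O(register_invoice) yields O(notify_kin).
From O(notify_kin) and premise 3, O(notify_kin ⊃ revoke_record), we obtain O(revoke_record).
The contrapositive of premise 8 (O(~validate_key ⊃ ~revoke_record)) is O(revoke_record ⊃ validate_key), and O(revoke_record) is already established, so O(validate_key).
Premise 2 is O(validate_key ⊃ revoke_deed); since O(validate_key), deontic closure gives O(revoke_deed).
With premise 4, O(revoke_deed ⊃ issue_warning), the K-axiom yields O(issue_warning).
Premises 1, 7, 9 do not contribute to this derivation.
Hence issue_warning is obligatory.

Obligatory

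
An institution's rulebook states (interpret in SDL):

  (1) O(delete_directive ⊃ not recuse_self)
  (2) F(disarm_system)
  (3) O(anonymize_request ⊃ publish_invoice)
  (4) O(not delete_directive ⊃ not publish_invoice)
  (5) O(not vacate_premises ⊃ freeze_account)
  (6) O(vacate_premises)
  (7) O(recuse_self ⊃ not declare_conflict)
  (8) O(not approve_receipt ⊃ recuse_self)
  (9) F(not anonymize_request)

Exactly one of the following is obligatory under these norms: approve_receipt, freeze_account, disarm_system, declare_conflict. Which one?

Premise 9, F(not anonymize_request), is equivalent to O(anonymize_request).
With premise 3, O(anonymize_request ⊃ publish_invoice), the K-axiom yields O(publish_invoice).
Premise 4 is O(not delete_directive ⊃ not publish_invoice); contrapositively O(publish_invoice ⊃ delete_directive). Since O(publish_invoice) holds, K gives O(delete_directive).
Applying K to premise 1 (O(delete_directive ⊃ not recuse_self)) and O(delete_directive) yields O(not recuse_self).
The contrapositive of premise 8 (O(not approve_receipt ⊃ recuse_self)) is O(not recuse_self ⊃ approve_receipt), and O(not recuse_self) is already established, so O(approve_receipt).
So O(approve_receipt) holds — approve_receipt is obligatory. None of the other listed options is made obligatory by any chain of premises.

approve_receipt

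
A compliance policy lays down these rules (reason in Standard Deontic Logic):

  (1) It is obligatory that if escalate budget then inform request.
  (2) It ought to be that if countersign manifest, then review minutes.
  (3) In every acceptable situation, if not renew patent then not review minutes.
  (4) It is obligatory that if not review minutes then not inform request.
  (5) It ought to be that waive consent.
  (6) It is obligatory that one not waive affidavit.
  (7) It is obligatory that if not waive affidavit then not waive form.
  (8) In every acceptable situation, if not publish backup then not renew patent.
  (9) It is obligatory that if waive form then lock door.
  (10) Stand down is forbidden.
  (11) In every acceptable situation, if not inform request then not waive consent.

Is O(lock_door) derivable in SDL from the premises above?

Premise 9 is O(waive_form → lock_door), but O(waive_form) is not derivable from the premises, so it does not yield O(lock_door).
No other premise forces O(lock_door). An ideal world satisfying every premise can still have lock_door false, so O(lock_door) is not derivable.

No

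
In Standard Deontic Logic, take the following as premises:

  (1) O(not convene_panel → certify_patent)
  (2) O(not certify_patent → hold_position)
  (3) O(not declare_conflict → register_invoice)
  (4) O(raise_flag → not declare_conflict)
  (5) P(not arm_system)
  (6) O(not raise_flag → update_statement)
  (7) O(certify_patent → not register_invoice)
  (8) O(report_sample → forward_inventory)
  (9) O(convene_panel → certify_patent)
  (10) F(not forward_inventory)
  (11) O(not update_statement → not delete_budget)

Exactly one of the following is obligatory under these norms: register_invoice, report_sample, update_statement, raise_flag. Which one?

By case analysis on not convene_panel: premise 1 gives O(not convene_panel → certify_patent) and premise 9 gives O(convene_panel → certify_patent), so O(certify_patent) either way.
Premise 7 is O(certify_patent → not register_invoice); since O(certify_patent), deontic closure gives O(not register_invoice).
Premise 3 is O(not declare_conflict → register_invoice); contrapositively O(not register_invoice → declare_conflict). Since O(not register_invoice) holds, K gives O(declare_conflict).
The contrapositive of premise 4 (O(raise_flag → not declare_conflict)) is O(declare_conflict → not raise_flag), and O(declare_conflict) is already established, so O(not raise_flag).
Applying K to premise 6 (O(not raise_flag → update_statement)) and O(not raise_flag) yields O(update_statement).
So O(update_statement) holds — update_statement is obligatory. None of the other listed options is made obligatory by any chain of premises.

update_statement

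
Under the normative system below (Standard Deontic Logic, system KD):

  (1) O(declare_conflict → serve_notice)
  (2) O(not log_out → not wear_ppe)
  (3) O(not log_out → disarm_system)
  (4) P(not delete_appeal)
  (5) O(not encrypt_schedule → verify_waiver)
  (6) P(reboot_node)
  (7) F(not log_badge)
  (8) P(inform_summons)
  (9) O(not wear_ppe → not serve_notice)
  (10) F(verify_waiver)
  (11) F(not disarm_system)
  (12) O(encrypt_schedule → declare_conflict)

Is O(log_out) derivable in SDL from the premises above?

Yes

Premise 10, F(verify_waiver), is equivalent to O(not verify_waiver).
The contrapositive of premise 5 (O(not encrypt_schedule → verify_waiver)) is O(not verify_waiver → encrypt_schedule), and O(not verify_waiver) is already established, so O(encrypt_schedule).
Premise 12 is O(encrypt_schedule → declare_conflict); since O(encrypt_schedule), deontic closure gives O(declare_conflict).
Applying K to premise 1 (O(declare_conflict → serve_notice)) and O(declare_conflict) yields O(serve_notice).
Premise 9, O(not wear_ppe → not serve_notice), contraposes to O(serve_notice → wear_ppe); with O(serve_notice) we get O(wear_ppe).
The contrapositive of premise 2 (O(not log_out → not wear_ppe)) is O(wear_ppe → log_out), and O(wear_ppe) is already established, so O(log_out).
Premises 3, 4, 6, 7, 8, 11 do not contribute to this derivation.
So O(log_out) follows.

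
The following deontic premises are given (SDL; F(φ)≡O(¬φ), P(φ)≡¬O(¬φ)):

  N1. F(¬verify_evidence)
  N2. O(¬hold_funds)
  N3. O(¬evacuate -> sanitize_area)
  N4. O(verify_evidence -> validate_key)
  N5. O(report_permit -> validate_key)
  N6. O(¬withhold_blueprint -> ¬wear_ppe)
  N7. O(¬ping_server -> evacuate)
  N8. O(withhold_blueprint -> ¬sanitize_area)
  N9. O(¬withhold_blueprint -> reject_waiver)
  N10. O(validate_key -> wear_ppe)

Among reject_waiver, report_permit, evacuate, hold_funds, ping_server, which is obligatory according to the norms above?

evacuate

Premise 1, F(¬verify_evidence), is equivalent to O(verify_evidence).
Applying K to premise 4 (O(verify_evidence -> validate_key)) and O(verify_evidence) yields O(validate_key).
From O(validate_key) and premise 10, O(validate_key -> wear_ppe), we obtain O(wear_ppe).
Premise 6, O(¬withhold_blueprint -> ¬wear_ppe), contraposes to O(wear_ppe -> withhold_blueprint); with O(wear_ppe) we get O(withhold_blueprint).
With premise 8, O(withhold_blueprint -> ¬sanitize_area), the K-axiom yields O(¬sanitize_area).
Premise 3 is O(¬evacuate -> sanitize_area); contrapositively O(¬sanitize_area -> evacuate). Since O(¬sanitize_area) holds, K gives O(evacuate).
So O(evacuate) holds — evacuate is obligatory. None of the other listed options is made obligatory by any chain of premises.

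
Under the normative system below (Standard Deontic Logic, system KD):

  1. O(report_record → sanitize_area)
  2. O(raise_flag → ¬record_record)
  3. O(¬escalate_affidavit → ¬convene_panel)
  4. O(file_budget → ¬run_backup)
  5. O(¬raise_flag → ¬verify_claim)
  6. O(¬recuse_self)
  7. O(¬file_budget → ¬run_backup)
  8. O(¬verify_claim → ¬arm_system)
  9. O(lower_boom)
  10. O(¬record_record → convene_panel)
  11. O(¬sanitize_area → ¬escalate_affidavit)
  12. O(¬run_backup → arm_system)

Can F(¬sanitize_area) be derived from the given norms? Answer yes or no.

Premises 4 and 7 are O(file_budget → ¬run_backup) and O(¬file_budget → ¬run_backup); every ideal world satisfies file_budget or ¬file_budget, so in either case ¬run_backup holds — hence O(¬run_backup).
From O(¬run_backup) and premise 12, O(¬run_backup → arm_system), we obtain O(arm_system).
Premise 8, O(¬verify_claim → ¬arm_system), contraposes to O(arm_system → verify_claim); with O(arm_system) we get O(verify_claim).
Premise 5, O(¬raise_flag → ¬verify_claim), contraposes to O(verify_claim → raise_flag); with O(verify_claim) we get O(raise_flag).
From O(raise_flag) and premise 2, O(raise_flag → ¬record_record), we obtain O(¬record_record).
From O(¬record_record) and premise 10, O(¬record_record → convene_panel), we obtain O(convene_panel).
The contrapositive of premise 3 (O(¬escalate_affidavit → ¬convene_panel)) is O(convene_panel → escalate_affidavit), and O(convene_panel) is already established, so O(escalate_affidavit).
Premise 11, O(¬sanitize_area → ¬escalate_affidavit), contraposes to O(escalate_affidavit → sanitize_area); with O(escalate_affidavit) we get O(sanitize_area).
Premises 1, 6, 9 do not contribute to this derivation.
So O(sanitize_area) holds, i.e. F(¬sanitize_area). The claim follows.

Yes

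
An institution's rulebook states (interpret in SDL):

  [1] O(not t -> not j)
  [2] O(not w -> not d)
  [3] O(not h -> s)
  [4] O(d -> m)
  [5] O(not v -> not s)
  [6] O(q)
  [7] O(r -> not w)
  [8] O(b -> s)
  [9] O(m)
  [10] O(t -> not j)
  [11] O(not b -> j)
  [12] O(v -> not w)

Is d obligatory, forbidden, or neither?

Forbidden

Premises 1 and 10 cover both cases: O(not t -> not j) and O(t -> not j). Since not t ∨ t is a tautology, O(not j) follows.
The contrapositive of premise 11 (O(not b -> j)) is O(not j -> b), and O(not j) is already established, so O(b).
From O(b) and premise 8, O(b -> s), we obtain O(s).
The contrapositive of premise 5 (O(not v -> not s)) is O(s -> v), and O(s) is already established, so O(v).
Applying K to premise 12 (O(v -> not w)) and O(v) yields O(not w).
Applying K to premise 2 (O(not w -> not d)) and O(not w) yields O(not d).
Premises 3, 4, 6, 7, 9 do not contribute to this derivation.
Thus O(not d), which is F(d): d is forbidden.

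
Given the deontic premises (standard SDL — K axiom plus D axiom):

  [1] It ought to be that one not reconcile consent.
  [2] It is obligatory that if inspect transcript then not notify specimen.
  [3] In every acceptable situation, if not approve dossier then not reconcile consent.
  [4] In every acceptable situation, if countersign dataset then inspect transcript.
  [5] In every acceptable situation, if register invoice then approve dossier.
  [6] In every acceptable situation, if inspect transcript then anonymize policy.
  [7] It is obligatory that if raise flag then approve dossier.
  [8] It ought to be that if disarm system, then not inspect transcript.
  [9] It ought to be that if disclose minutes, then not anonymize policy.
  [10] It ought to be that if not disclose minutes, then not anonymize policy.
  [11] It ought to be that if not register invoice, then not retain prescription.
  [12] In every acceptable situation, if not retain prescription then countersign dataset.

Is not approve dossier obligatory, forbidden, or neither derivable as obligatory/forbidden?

By case analysis on disclose_minutes: premise 9 gives O(disclose_minutes → ¬anonymize_policy) and premise 10 gives O(¬disclose_minutes → ¬anonymize_policy), so O(¬anonymize_policy) either way.
The contrapositive of premise 6 (O(inspect_transcript → anonymize_policy)) is O(¬anonymize_policy → ¬inspect_transcript), and O(¬anonymize_policy) is already established, so O(¬inspect_transcript).
Premise 4 is O(countersign_dataset → inspect_transcript); contrapositively O(¬inspect_transcript → ¬countersign_dataset). Since O(¬inspect_transcript) holds, K gives O(¬countersign_dataset).
Premise 12, O(¬retain_prescription → countersign_dataset), contraposes to O(¬countersign_dataset → retain_prescription); with O(¬countersign_dataset) we get O(retain_prescription).
Premise 11, O(¬register_invoice → ¬retain_prescription), contraposes to O(retain_prescription → register_invoice); with O(retain_prescription) we get O(register_invoice).
Applying K to premise 5 (O(register_invoice → approve_dossier)) and O(register_invoice) yields O(approve_dossier).
Premises 1, 2, 3, 7, 8 do not contribute to this derivation.
Thus O(approve_dossier), which is F(¬approve_dossier): ¬approve_dossier is forbidden.

Forbidden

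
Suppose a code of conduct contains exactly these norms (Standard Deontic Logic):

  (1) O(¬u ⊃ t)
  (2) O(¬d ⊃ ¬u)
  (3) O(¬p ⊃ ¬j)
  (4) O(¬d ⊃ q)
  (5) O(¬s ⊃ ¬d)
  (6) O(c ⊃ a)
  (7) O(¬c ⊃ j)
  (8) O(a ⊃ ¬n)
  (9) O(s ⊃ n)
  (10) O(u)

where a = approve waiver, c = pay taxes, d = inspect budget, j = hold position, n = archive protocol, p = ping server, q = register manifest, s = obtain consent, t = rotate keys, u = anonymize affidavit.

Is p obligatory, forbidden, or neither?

Obligatory

From premise 10 we have O(u).
Premise 2 is O(¬d ⊃ ¬u); contrapositively O(u ⊃ d). Since O(u) holds, K gives O(d).
Premise 5 is O(¬s ⊃ ¬d); contrapositively O(d ⊃ s). Since O(d) holds, K gives O(s).
With premise 9, O(s ⊃ n), the K-axiom yields O(n).
Premise 8, O(a ⊃ ¬n), contraposes to O(n ⊃ ¬a); with O(n) we get O(¬a).
Premise 6 is O(c ⊃ a); contrapositively O(¬a ⊃ ¬c). Since O(¬a) holds, K gives O(¬c).
From O(¬c) and premise 7, O(¬c ⊃ j), we obtain O(j).
The contrapositive of premise 3 (O(¬p ⊃ ¬j)) is O(j ⊃ p), and O(j) is already established, so O(p).
Premises 1, 4 do not contribute to this derivation.
Hence p is obligatory.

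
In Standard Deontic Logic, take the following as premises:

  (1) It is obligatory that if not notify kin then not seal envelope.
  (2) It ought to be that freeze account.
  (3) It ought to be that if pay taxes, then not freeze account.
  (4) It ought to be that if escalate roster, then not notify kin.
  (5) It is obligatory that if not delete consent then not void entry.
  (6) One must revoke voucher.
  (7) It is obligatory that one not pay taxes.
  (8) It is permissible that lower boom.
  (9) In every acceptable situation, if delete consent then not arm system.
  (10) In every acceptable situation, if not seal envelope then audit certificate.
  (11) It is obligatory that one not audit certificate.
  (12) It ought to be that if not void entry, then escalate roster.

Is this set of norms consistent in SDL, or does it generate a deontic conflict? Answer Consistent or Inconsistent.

Premise 3 is O(pay_taxes → ¬freeze_account), but O(pay_taxes) is not derivable from the premises, so it does not yield O(¬freeze_account).
So O(¬freeze_account) is not derivable, and the apparent clash with O(freeze_account) does not arise.
A world satisfying every obligation exists (e.g. arm_system=false, audit_certificate=false, delete_consent=true, escalate_roster=false, freeze_account=true, lower_boom=false, notify_kin=true, pay_taxes=false, revoke_voucher=true, seal_envelope=true, void_entry=true); no atom is both obligatory and forbidden, so the set is consistent.

Consistent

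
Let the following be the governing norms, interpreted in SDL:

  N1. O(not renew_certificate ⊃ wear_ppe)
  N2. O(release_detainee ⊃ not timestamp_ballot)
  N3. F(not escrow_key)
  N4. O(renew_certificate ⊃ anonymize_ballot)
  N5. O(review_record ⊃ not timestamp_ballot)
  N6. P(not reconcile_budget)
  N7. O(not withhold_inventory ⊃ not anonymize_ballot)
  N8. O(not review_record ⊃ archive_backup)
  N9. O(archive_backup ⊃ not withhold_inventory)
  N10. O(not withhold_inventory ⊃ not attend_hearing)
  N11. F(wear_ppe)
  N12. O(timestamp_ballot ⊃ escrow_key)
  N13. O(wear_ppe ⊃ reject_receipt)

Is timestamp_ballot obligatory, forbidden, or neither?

Premise 11, F(wear_ppe), is equivalent to O(not wear_ppe).
Premise 1 is O(not renew_certificate ⊃ wear_ppe); contrapositively O(not wear_ppe ⊃ renew_certificate). Since O(not wear_ppe) holds, K gives O(renew_certificate).
With premise 4, O(renew_certificate ⊃ anonymize_ballot), the K-axiom yields O(anonymize_ballot).
Premise 7, O(not withhold_inventory ⊃ not anonymize_ballot), contraposes to O(anonymize_ballot ⊃ withhold_inventory); with O(anonymize_ballot) we get O(withhold_inventory).
Premise 9, O(archive_backup ⊃ not withhold_inventory), contraposes to O(withhold_inventory ⊃ not archive_backup); with O(withhold_inventory) we get O(not archive_backup).
The contrapositive of premise 8 (O(not review_record ⊃ archive_backup)) is O(not archive_backup ⊃ review_record), and O(not archive_backup) is already established, so O(review_record).
From O(review_record) and premise 5, O(review_record ⊃ not timestamp_ballot), we obtain O(not timestamp_ballot).
Premises 2, 3, 6, 10, 12, 13 do not contribute to this derivation.
Thus O(not timestamp_ballot), which is F(timestamp_ballot): timestamp_ballot is forbidden.

Forbidden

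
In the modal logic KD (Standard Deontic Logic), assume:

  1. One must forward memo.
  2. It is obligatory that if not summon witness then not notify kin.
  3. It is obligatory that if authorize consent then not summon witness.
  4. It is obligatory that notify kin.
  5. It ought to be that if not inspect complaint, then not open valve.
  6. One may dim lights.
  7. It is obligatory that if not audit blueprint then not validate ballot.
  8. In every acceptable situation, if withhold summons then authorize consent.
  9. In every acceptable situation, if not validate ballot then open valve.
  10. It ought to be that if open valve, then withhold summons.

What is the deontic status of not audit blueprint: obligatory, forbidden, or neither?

Premise 4 gives O(notify_kin).
Premise 2, O(¬summon_witness → ¬notify_kin), contraposes to O(notify_kin → summon_witness); with O(notify_kin) we get O(summon_witness).
Premise 3, O(authorize_consent → ¬summon_witness), contraposes to O(summon_witness → ¬authorize_consent); with O(summon_witness) we get O(¬authorize_consent).
Premise 8 is O(withhold_summons → authorize_consent); contrapositively O(¬authorize_consent → ¬withhold_summons). Since O(¬authorize_consent) holds, K gives O(¬withhold_summons).
The contrapositive of premise 10 (O(open_valve → withhold_summons)) is O(¬withhold_summons → ¬open_valve), and O(¬withhold_summons) is already established, so O(¬open_valve).
Premise 9 is O(¬validate_ballot → open_valve); contrapositively O(¬open_valve → validate_ballot). Since O(¬open_valve) holds, K gives O(validate_ballot).
The contrapositive of premise 7 (O(¬audit_blueprint → ¬validate_ballot)) is O(validate_ballot → audit_blueprint), and O(validate_ballot) is already established, so O(audit_blueprint).
Premises 1, 5, 6 do not contribute to this derivation.
Thus O(audit_blueprint), which is F(¬audit_blueprint): ¬audit_blueprint is forbidden.

Forbidden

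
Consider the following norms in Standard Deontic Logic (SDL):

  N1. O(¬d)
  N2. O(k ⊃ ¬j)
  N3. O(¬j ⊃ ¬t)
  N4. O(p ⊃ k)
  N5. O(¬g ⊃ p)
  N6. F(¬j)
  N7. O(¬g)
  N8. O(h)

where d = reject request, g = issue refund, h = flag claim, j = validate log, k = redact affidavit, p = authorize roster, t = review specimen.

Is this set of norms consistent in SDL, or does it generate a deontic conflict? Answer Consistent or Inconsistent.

Premise 6 is F(¬j), i.e. O(j).
The contrapositive of premise 2 (O(k ⊃ ¬j)) is O(j ⊃ ¬k), and O(j) is already established, so O(¬k).
The contrapositive of premise 4 (O(p ⊃ k)) is O(¬k ⊃ ¬p), and O(¬k) is already established, so O(¬p).
Premise 5 is O(¬g ⊃ p); contrapositively O(¬p ⊃ g). Since O(¬p) holds, K gives O(g).
But premise 7 directly asserts O(¬g).
We now have both O(g) and O(¬g) — g is simultaneously obligatory and forbidden, violating the D-axiom.

Inconsistent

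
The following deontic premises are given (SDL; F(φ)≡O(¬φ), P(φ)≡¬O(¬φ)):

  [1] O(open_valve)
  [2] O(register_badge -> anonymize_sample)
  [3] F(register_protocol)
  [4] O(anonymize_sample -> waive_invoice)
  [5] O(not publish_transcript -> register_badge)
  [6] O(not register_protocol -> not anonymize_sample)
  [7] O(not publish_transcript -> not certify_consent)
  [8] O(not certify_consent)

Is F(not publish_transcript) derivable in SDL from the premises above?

Yes

Premise 3 is F(register_protocol), i.e. O(not register_protocol).
Applying K to premise 6 (O(not register_protocol -> not anonymize_sample)) and O(not register_protocol) yields O(not anonymize_sample).
The contrapositive of premise 2 (O(register_badge -> anonymize_sample)) is O(not anonymize_sample -> not register_badge), and O(not anonymize_sample) is already established, so O(not register_badge).
Premise 5 is O(not publish_transcript -> register_badge); contrapositively O(not register_badge -> publish_transcript). Since O(not register_badge) holds, K gives O(publish_transcript).
Premises 1, 4, 7, 8 do not contribute to this derivation.
So O(publish_transcript) holds, i.e. F(not publish_transcript). The claim follows.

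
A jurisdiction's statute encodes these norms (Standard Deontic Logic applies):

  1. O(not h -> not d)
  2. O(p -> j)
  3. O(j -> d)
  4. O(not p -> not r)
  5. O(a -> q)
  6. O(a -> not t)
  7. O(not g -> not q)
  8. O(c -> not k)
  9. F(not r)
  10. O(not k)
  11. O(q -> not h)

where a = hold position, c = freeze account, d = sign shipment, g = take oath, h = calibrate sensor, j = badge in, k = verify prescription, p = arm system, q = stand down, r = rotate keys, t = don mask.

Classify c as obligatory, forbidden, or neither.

Premise 8 is O(c -> not k); even if O(not k) held, inferring O(c) would be affirming the consequent — invalid.
No premise or chain of K-axiom applications forces O(c), and none forces O(not c). So c is neither obligatory nor forbidden under these norms.

Neither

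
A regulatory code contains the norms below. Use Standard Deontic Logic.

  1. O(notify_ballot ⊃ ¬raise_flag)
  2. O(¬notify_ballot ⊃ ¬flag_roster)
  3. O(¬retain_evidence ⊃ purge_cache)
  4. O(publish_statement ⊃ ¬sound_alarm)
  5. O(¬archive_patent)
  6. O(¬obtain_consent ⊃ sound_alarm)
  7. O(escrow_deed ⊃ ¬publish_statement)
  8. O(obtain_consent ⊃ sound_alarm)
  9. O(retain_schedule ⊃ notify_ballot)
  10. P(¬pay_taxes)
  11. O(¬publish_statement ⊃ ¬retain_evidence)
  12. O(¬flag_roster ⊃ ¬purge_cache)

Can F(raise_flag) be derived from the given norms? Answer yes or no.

By case analysis on ¬obtain_consent: premise 6 gives O(¬obtain_consent ⊃ sound_alarm) and premise 8 gives O(obtain_consent ⊃ sound_alarm), so O(sound_alarm) either way.
Premise 4, O(publish_statement ⊃ ¬sound_alarm), contraposes to O(sound_alarm ⊃ ¬publish_statement); with O(sound_alarm) we get O(¬publish_statement).
Applying K to premise 11 (O(¬publish_statement ⊃ ¬retain_evidence)) and O(¬publish_statement) yields O(¬retain_evidence).
With premise 3, O(¬retain_evidence ⊃ purge_cache), the K-axiom yields O(purge_cache).
The contrapositive of premise 12 (O(¬flag_roster ⊃ ¬purge_cache)) is O(purge_cache ⊃ flag_roster), and O(purge_cache) is already established, so O(flag_roster).
Premise 2, O(¬notify_ballot ⊃ ¬flag_roster), contraposes to O(flag_roster ⊃ notify_ballot); with O(flag_roster) we get O(notify_ballot).
From O(notify_ballot) and premise 1, O(notify_ballot ⊃ ¬raise_flag), we obtain O(¬raise_flag).
Premises 5, 7, 9, 10 do not contribute to this derivation.
So O(¬raise_flag) holds, i.e. F(raise_flag). The claim follows.

Yes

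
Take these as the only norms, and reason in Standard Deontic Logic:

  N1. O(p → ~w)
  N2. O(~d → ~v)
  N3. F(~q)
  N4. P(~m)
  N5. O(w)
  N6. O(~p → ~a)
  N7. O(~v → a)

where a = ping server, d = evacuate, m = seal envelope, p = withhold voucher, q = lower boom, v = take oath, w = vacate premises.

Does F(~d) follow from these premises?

Premise 5 states O(w) outright.
Premise 1 is O(p → ~w); contrapositively O(w → ~p). Since O(w) holds, K gives O(~p).
From O(~p) and premise 6, O(~p → ~a), we obtain O(~a).
Premise 7, O(~v → a), contraposes to O(~a → v); with O(~a) we get O(v).
The contrapositive of premise 2 (O(~d → ~v)) is O(v → d), and O(v) is already established, so O(d).
Premises 3, 4 do not contribute to this derivation.
So O(d) holds, i.e. F(~d). The claim follows.

Yes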